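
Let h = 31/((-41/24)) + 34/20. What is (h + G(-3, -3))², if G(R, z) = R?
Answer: 63568729/168100 ≈ 378.16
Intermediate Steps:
h = -6743/410 (h = 31/((-41*1/24)) + 34*(1/20) = 31/(-41/24) + 17/10 = 31*(-24/41) + 17/10 = -744/41 + 17/10 = -6743/410 ≈ -16.446)
(h + G(-3, -3))² = (-6743/410 - 3)² = (-7973/410)² = 63568729/168100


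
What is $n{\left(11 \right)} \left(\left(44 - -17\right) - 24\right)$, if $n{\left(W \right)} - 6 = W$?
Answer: $629$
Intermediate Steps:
$n{\left(W \right)} = 6 + W$
$n{\left(11 \right)} \left(\left(44 - -17\right) - 24\right) = \left(6 + 11\right) \left(\left(44 - -17\right) - 24\right) = 17 \left(\left(44 + 17\right) - 24\right) = 17 \left(61 - 24\right) = 17 \cdot 37 = 629$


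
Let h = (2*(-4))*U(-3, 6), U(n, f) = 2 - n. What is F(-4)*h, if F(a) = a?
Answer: 160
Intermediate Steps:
h = -40 (h = (2*(-4))*(2 - 1*(-3)) = -8*(2 + 3) = -8*5 = -40)
F(-4)*h = -4*(-40) = 160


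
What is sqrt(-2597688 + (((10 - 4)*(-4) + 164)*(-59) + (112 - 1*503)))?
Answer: I*sqrt(2606339) ≈ 1614.4*I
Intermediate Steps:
sqrt(-2597688 + (((10 - 4)*(-4) + 164)*(-59) + (112 - 1*503))) = sqrt(-2597688 + ((6*(-4) + 164)*(-59) + (112 - 503))) = sqrt(-2597688 + ((-24 + 164)*(-59) - 391)) = sqrt(-2597688 + (140*(-59) - 391)) = sqrt(-2597688 + (-8260 - 391)) = sqrt(-2597688 - 8651) = sqrt(-2606339) = I*sqrt(2606339)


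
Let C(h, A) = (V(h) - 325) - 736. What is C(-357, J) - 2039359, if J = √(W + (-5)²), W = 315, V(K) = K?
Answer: -2040777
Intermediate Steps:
J = 2*√85 (J = √(315 + (-5)²) = √(315 + 25) = √340 = 2*√85 ≈ 18.439)
C(h, A) = -1061 + h (C(h, A) = (h - 325) - 736 = (-325 + h) - 736 = -1061 + h)
C(-357, J) - 2039359 = (-1061 - 357) - 2039359 = -1418 - 2039359 = -2040777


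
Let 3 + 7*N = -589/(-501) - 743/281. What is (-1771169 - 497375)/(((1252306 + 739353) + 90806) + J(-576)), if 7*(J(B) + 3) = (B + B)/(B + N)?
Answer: -644559216440768/591687998532795 ≈ -1.0894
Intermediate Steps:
N = -629077/985467 (N = -3/7 + (-589/(-501) - 743/281)/7 = -3/7 + (-589*(-1/501) - 743*1/281)/7 = -3/7 + (589/501 - 743/281)/7 = -3/7 + (1/7)*(-206734/140781) = -3/7 - 206734/985467 = -629077/985467 ≈ -0.63835)
J(B) = -3 + 2*B/(7*(-629077/985467 + B)) (J(B) = -3 + ((B + B)/(B - 629077/985467))/7 = -3 + ((2*B)/(-629077/985467 + B))/7 = -3 + (2*B/(-629077/985467 + B))/7 = -3 + 2*B/(7*(-629077/985467 + B)))
(-1771169 - 497375)/(((1252306 + 739353) + 90806) + J(-576)) = (-1771169 - 497375)/(((1252306 + 739353) + 90806) + 3*(629077 - 891613*(-576))/(-629077 + 985467*(-576))) = -2268544/((1991659 + 90806) + 3*(629077 + 513569088)/(-629077 - 567628992)) = -2268544/(2082465 + 3*514198165/(-568258069)) = -2268544/(2082465 + 3*(-1/568258069)*514198165) = -2268544/(2082465 - 1542594495/568258069) = -2268544/1183375997065590/568258069 = -2268544*568258069/1183375997065590 = -644559216440768/591687998532795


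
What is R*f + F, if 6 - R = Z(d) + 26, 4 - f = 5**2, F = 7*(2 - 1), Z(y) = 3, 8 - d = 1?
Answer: 490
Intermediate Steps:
d = 7 (d = 8 - 1*1 = 8 - 1 = 7)
F = 7 (F = 7*1 = 7)
f = -21 (f = 4 - 1*5**2 = 4 - 1*25 = 4 - 25 = -21)
R = -23 (R = 6 - (3 + 26) = 6 - 1*29 = 6 - 29 = -23)
R*f + F = -23*(-21) + 7 = 483 + 7 = 490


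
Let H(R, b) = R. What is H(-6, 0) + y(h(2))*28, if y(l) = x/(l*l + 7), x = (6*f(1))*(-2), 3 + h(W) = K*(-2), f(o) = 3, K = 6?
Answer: -300/29 ≈ -10.345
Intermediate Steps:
h(W) = -15 (h(W) = -3 + 6*(-2) = -3 - 12 = -15)
x = -36 (x = (6*3)*(-2) = 18*(-2) = -36)
y(l) = -36/(7 + l**2) (y(l) = -36/(l*l + 7) = -36/(l**2 + 7) = -36/(7 + l**2))
H(-6, 0) + y(h(2))*28 = -6 - 36/(7 + (-15)**2)*28 = -6 - 36/(7 + 225)*28 = -6 - 36/232*28 = -6 - 36*1/232*28 = -6 - 9/58*28 = -6 - 126/29 = -300/29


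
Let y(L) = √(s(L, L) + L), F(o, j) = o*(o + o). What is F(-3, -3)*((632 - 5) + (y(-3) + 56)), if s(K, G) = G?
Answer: 12294 + 18*I*√6 ≈ 12294.0 + 44.091*I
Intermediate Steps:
F(o, j) = 2*o² (F(o, j) = o*(2*o) = 2*o²)
y(L) = √2*√L (y(L) = √(L + L) = √(2*L) = √2*√L)
F(-3, -3)*((632 - 5) + (y(-3) + 56)) = (2*(-3)²)*((632 - 5) + (√2*√(-3) + 56)) = (2*9)*(627 + (√2*(I*√3) + 56)) = 18*(627 + (I*√6 + 56)) = 18*(627 + (56 + I*√6)) = 18*(683 + I*√6) = 12294 + 18*I*√6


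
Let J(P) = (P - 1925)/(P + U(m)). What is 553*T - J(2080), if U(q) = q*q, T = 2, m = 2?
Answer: 2304749/2084 ≈ 1105.9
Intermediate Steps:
U(q) = q²
J(P) = (-1925 + P)/(4 + P) (J(P) = (P - 1925)/(P + 2²) = (-1925 + P)/(P + 4) = (-1925 + P)/(4 + P))
553*T - J(2080) = 553*2 - (-1925 + 2080)/(4 + 2080) = 1106 - 155/2084 = 2304749/2084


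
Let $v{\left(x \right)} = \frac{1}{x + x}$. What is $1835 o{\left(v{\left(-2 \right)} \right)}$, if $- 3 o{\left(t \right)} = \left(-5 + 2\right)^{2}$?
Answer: $-5505$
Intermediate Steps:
$v{\left(x \right)} = \frac{1}{2 x}$
$o{\left(t \right)} = -3$ ($o{\left(t \right)} = - \frac{\left(-5 + 2\right)^{2}}{3} = - \frac{\left(-3\right)^{2}}{3} = \left(- \frac{1}{3}\right) 9 = -3$)
$1835 o{\left(v{\left(-2 \right)} \right)} = 1835 \left(-3\right) = -5505$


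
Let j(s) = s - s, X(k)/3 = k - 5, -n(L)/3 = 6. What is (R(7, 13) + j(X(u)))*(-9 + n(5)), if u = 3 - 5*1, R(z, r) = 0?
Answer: 0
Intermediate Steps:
n(L) = -18 (n(L) = -3*6 = -18)
u = -2 (u = 3 - 5 = -2)
X(k) = -15 + 3*k (X(k) = 3*(k - 5) = 3*(-5 + k) = -15 + 3*k)
j(s) = 0
(R(7, 13) + j(X(u)))*(-9 + n(5)) = (0 + 0)*(-9 - 18) = 0*(-27) = 0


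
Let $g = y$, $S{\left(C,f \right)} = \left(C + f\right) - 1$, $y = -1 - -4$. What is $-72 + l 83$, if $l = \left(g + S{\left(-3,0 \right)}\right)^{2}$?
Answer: $11$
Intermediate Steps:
$y = 3$ ($y = -1 + 4 = 3$)
$S{\left(C,f \right)} = -1 + C + f$
$g = 3$
$l = 1$ ($l = \left(3 - 4\right)^{2} = \left(-1\right)^{2} = 1$)
$-72 + l 83 = -72 + 1 \cdot 83 = -72 + 83 = 11$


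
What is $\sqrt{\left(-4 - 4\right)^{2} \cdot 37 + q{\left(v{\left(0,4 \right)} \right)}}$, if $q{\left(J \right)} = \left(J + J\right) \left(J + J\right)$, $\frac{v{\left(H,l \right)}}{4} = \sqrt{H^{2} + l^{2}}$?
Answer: $8 \sqrt{53} \approx 58.241$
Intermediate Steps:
$v{\left(H,l \right)} = 4 \sqrt{H^{2} + l^{2}}$
$q{\left(J \right)} = 4 J^{2}$ ($q{\left(J \right)} = 2 J 2 J = 4 J^{2}$)
$\sqrt{\left(-4 - 4\right)^{2} \cdot 37 + q{\left(v{\left(0,4 \right)} \right)}} = \sqrt{\left(-4 - 4\right)^{2} \cdot 37 + 4 \left(4 \sqrt{0^{2} + 4^{2}}\right)^{2}} = \sqrt{\left(-8\right)^{2} \cdot 37 + 4 \left(4 \sqrt{0 + 16}\right)^{2}} = \sqrt{64 \cdot 37 + 4 \left(4 \sqrt{16}\right)^{2}} = \sqrt{2368 + 4 \left(4 \cdot 4\right)^{2}} = \sqrt{2368 + 4 \cdot 16^{2}} = \sqrt{2368 + 4 \cdot 256} = \sqrt{2368 + 1024} = \sqrt{3392} = 8 \sqrt{53}$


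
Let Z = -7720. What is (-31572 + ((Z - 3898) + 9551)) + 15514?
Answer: -18125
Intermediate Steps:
(-31572 + ((Z - 3898) + 9551)) + 15514 = (-31572 + ((-7720 - 3898) + 9551)) + 15514 = (-31572 + (-11618 + 9551)) + 15514 = (-31572 - 2067) + 15514 = -33639 + 15514 = -18125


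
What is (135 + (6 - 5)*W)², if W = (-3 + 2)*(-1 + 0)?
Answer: 18496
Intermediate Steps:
W = 1 (W = -1*(-1) = 1)
(135 + (6 - 5)*W)² = (135 + (6 - 5)*1)² = (135 + 1*1)² = (135 + 1)² = 136² = 18496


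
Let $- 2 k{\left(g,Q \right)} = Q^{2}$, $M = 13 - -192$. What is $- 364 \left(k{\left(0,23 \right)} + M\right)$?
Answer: $21658$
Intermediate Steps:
$M = 205$ ($M = 13 + 192 = 205$)
$k{\left(g,Q \right)} = - \frac{Q^{2}}{2}$
$- 364 \left(k{\left(0,23 \right)} + M\right) = - 364 \left(- \frac{23^{2}}{2} + 205\right) = - 364 \left(\left(- \frac{1}{2}\right) 529 + 205\right) = - 364 \left(- \frac{529}{2} + 205\right) = \left(-364\right) \left(- \frac{119}{2}\right) = 21658$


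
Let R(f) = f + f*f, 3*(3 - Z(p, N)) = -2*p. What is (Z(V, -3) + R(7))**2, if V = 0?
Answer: 3481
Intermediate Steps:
Z(p, N) = 3 + 2*p/3 (Z(p, N) = 3 - (-2)*p/3 = 3 + 2*p/3)
R(f) = f + f**2
(Z(V, -3) + R(7))**2 = ((3 + (2/3)*0) + 7*(1 + 7))**2 = ((3 + 0) + 7*8)**2 = (3 + 56)**2 = 59**2 = 3481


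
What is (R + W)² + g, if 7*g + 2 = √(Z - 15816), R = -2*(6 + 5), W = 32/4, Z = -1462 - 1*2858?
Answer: 1370/7 + 2*I*√5034/7 ≈ 195.71 + 20.272*I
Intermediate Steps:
Z = -4320 (Z = -1462 - 2858 = -4320)
W = 8 (W = 32*(¼) = 8)
R = -22 (R = -2*11 = -22)
g = -2/7 + 2*I*√5034/7 (g = -2/7 + √(-4320 - 15816)/7 = -2/7 + √(-20136)/7 = -2/7 + (2*I*√5034)/7 = -2/7 + 2*I*√5034/7 ≈ -0.28571 + 20.272*I)
(R + W)² + g = (-22 + 8)² + (-2/7 + 2*I*√5034/7) = (-14)² + (-2/7 + 2*I*√5034/7) = 196 + (-2/7 + 2*I*√5034/7) = 1370/7 + 2*I*√5034/7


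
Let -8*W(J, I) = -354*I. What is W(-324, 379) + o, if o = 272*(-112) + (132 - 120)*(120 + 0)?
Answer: -49013/4 ≈ -12253.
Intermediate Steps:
W(J, I) = 177*I/4 (W(J, I) = -(-177)*I/4 = 177*I/4)
o = -29024 (o = -30464 + 12*120 = -30464 + 1440 = -29024)
W(-324, 379) + o = (177/4)*379 - 29024 = 67083/4 - 29024 = -49013/4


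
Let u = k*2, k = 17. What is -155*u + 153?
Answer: -5117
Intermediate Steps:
u = 34 (u = 17*2 = 34)
-155*u + 153 = -155*34 + 153 = -5270 + 153 = -5117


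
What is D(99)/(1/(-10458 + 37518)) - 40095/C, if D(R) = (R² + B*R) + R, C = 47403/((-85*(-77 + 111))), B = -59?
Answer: 578521931130/5267 ≈ 1.0984e+8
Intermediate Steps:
C = -47403/2890 (C = 47403/((-85*34)) = 47403/(-2890) = 47403*(-1/2890) = -47403/2890 ≈ -16.402)
D(R) = R² - 58*R (D(R) = (R² - 59*R) + R = R² - 58*R)
D(99)/(1/(-10458 + 37518)) - 40095/C = (99*(-58 + 99))/(1/(-10458 + 37518)) - 40095/(-47403/2890) = (99*41)/(1/27060) - 40095*(-2890/47403) = 4059/(1/27060) + 12874950/5267 = 4059*27060 + 12874950/5267 = 109836540 + 12874950/5267 = 578521931130/5267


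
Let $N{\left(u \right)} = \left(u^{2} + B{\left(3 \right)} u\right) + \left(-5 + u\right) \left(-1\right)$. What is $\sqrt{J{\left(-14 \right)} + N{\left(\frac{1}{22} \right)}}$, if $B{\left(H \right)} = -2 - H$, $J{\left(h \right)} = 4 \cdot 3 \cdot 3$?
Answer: $\frac{\sqrt{19713}}{22} \approx 6.382$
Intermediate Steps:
$J{\left(h \right)} = 36$ ($J{\left(h \right)} = 12 \cdot 3 = 36$)
$N{\left(u \right)} = 5 + u^{2} - 6 u$ ($N{\left(u \right)} = \left(u^{2} + \left(-2 - 3\right) u\right) + \left(-5 + u\right) \left(-1\right) = \left(u^{2} + \left(-2 - 3\right) u\right) - \left(-5 + u\right) = \left(u^{2} - 5 u\right) - \left(-5 + u\right) = 5 + u^{2} - 6 u$)
$\sqrt{J{\left(-14 \right)} + N{\left(\frac{1}{22} \right)}} = \sqrt{36 + \left(5 + \left(\frac{1}{22}\right)^{2} - \frac{6}{22}\right)} = \sqrt{36 + \left(5 + \left(\frac{1}{22}\right)^{2} - \frac{3}{11}\right)} = \sqrt{36 + \left(5 + \frac{1}{484} - \frac{3}{11}\right)} = \sqrt{36 + \frac{2289}{484}} = \sqrt{\frac{19713}{484}} = \frac{\sqrt{19713}}{22}$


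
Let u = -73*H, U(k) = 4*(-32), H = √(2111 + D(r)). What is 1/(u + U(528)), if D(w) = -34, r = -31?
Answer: 128/11051949 - 73*√2077/11051949 ≈ -0.00028944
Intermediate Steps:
H = √2077 (H = √(2111 - 34) = √2077 ≈ 45.574)
U(k) = -128
u = -73*√2077 ≈ -3326.9
1/(u + U(528)) = 1/(-73*√2077 - 128) = 1/(-128 - 73*√2077)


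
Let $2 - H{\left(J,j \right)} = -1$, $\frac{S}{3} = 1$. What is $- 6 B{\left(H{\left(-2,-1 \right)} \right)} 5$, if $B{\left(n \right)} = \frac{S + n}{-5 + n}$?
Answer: $90$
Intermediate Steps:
$S = 3$ ($S = 3 \cdot 1 = 3$)
$H{\left(J,j \right)} = 3$ ($H{\left(J,j \right)} = 2 - -1 = 2 + 1 = 3$)
$B{\left(n \right)} = \frac{3 + n}{-5 + n}$
$- 6 B{\left(H{\left(-2,-1 \right)} \right)} 5 = - 6 \frac{3 + 3}{-5 + 3} \cdot 5 = - 6 \frac{1}{-2} \cdot 6 \cdot 5 = - 6 \left(\left(- \frac{1}{2}\right) 6\right) 5 = \left(-6\right) \left(-3\right) 5 = 18 \cdot 5 = 90$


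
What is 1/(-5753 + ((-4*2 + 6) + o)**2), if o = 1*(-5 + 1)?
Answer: -1/5717 ≈ -0.00017492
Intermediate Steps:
o = -4 (o = 1*(-4) = -4)
1/(-5753 + ((-4*2 + 6) + o)**2) = 1/(-5753 + ((-4*2 + 6) - 4)**2) = 1/(-5753 + ((-8 + 6) - 4)**2) = 1/(-5753 + (-2 - 4)**2) = 1/(-5753 + (-6)**2) = 1/(-5753 + 36) = 1/(-5717) = -1/5717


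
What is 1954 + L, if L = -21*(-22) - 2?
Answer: 2414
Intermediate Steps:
L = 460 (L = 462 - 2 = 460)
1954 + L = 1954 + 460 = 2414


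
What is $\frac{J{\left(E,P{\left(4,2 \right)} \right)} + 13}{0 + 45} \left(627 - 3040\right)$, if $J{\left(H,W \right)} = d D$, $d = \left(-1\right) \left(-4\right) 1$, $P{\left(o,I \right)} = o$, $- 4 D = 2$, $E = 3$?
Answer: $- \frac{26543}{45} \approx -589.84$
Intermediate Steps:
$D = - \frac{1}{2}$ ($D = \left(- \frac{1}{4}\right) 2 = - \frac{1}{2} \approx -0.5$)
$d = 4$ ($d = 4 \cdot 1 = 4$)
$J{\left(H,W \right)} = -2$ ($J{\left(H,W \right)} = 4 \left(- \frac{1}{2}\right) = -2$)
$\frac{J{\left(E,P{\left(4,2 \right)} \right)} + 13}{0 + 45} \left(627 - 3040\right) = \frac{-2 + 13}{0 + 45} \left(627 - 3040\right) = \frac{11}{45} \left(-2413\right) = - \frac{26543}{45}$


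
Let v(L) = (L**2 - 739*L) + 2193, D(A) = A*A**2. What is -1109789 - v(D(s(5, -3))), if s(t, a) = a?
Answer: -1132664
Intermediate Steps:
D(A) = A**3
v(L) = 2193 + L**2 - 739*L
-1109789 - v(D(s(5, -3))) = -1109789 - (2193 + ((-3)**3)**2 - 739*(-3)**3) = -1109789 - (2193 + (-27)**2 - 739*(-27)) = -1109789 - (2193 + 729 + 19953) = -1109789 - 1*22875 = -1109789 - 22875 = -1132664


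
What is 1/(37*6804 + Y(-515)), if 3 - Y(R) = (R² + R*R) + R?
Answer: -1/278184 ≈ -3.5947e-6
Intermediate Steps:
Y(R) = 3 - R - 2*R² (Y(R) = 3 - ((R² + R*R) + R) = 3 - ((R² + R²) + R) = 3 - (2*R² + R) = 3 - (R + 2*R²) = 3 + (-R - 2*R²) = 3 - R - 2*R²)
1/(37*6804 + Y(-515)) = 1/(37*6804 + (3 - 1*(-515) - 2*(-515)²)) = 1/(251748 + (3 + 515 - 2*265225)) = 1/(251748 + (3 + 515 - 530450)) = 1/(251748 - 529932) = 1/(-278184) = -1/278184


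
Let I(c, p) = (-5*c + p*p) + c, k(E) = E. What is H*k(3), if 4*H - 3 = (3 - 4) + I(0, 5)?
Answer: 81/4 ≈ 20.250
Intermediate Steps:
I(c, p) = p² - 4*c (I(c, p) = (-5*c + p²) + c = (p² - 5*c) + c = p² - 4*c)
H = 27/4 (H = ¾ + ((3 - 4) + (5² - 4*0))/4 = ¾ + (-1 + (25 + 0))/4 = ¾ + (-1 + 25)/4 = ¾ + (¼)*24 = ¾ + 6 = 27/4 ≈ 6.7500)
H*k(3) = (27/4)*3 = 81/4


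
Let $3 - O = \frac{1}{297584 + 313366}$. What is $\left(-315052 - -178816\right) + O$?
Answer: $- \frac{83231551351}{610950} \approx -1.3623 \cdot 10^{5}$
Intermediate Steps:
$O = \frac{1832849}{610950}$ ($O = 3 - \frac{1}{297584 + 313366} = 3 - \frac{1}{610950} = \frac{1832849}{610950} \approx 3.0$)
$\left(-315052 - -178816\right) + O = \left(-315052 - -178816\right) + \frac{1832849}{610950} = \left(-315052 + 178816\right) + \frac{1832849}{610950} = -136236 + \frac{1832849}{610950} = - \frac{83231551351}{610950}$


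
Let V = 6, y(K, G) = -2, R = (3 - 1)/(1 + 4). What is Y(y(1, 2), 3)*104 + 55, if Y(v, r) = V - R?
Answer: 3187/5 ≈ 637.40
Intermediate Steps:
R = ⅖ (R = 2/5 = 2*(⅕) = ⅖ ≈ 0.40000)
Y(v, r) = 28/5 (Y(v, r) = 6 - 1*⅖ = 6 - ⅖ = 28/5)
Y(y(1, 2), 3)*104 + 55 = (28/5)*104 + 55 = 2912/5 + 55 = 3187/5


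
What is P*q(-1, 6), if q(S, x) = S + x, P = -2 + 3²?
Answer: 35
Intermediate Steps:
P = 7 (P = -2 + 9 = 7)
P*q(-1, 6) = 7*(-1 + 6) = 7*5 = 35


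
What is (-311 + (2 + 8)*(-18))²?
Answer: 241081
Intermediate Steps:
(-311 + (2 + 8)*(-18))² = (-311 + 10*(-18))² = (-311 - 180)² = (-491)² = 241081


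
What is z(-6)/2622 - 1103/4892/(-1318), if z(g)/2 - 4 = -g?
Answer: 65922593/8452877016 ≈ 0.0077988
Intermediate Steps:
z(g) = 8 - 2*g (z(g) = 8 + 2*(-g) = 8 - 2*g)
z(-6)/2622 - 1103/4892/(-1318) = (8 - 2*(-6))/2622 - 1103/4892/(-1318) = (8 + 12)*(1/2622) - 1103*1/4892*(-1/1318) = 20*(1/2622) - 1103/4892*(-1/1318) = 10/1311 + 1103/6447656 = 65922593/8452877016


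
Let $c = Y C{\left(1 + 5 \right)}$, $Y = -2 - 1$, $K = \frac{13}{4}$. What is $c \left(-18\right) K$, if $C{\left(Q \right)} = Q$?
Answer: $1053$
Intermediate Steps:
$K = \frac{13}{4}$ ($K = 13 \cdot \frac{1}{4} = \frac{13}{4} \approx 3.25$)
$Y = -3$ ($Y = -2 - 1 = -3$)
$c = -18$ ($c = - 3 \left(1 + 5\right) = \left(-3\right) 6 = -18$)
$c \left(-18\right) K = \left(-18\right) \left(-18\right) \frac{13}{4} = 324 \cdot \frac{13}{4} = 1053$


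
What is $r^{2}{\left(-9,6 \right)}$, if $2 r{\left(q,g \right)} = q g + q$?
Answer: $\frac{3969}{4} \approx 992.25$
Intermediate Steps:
$r{\left(q,g \right)} = \frac{q}{2} + \frac{g q}{2}$ ($r{\left(q,g \right)} = \frac{q g + q}{2} = \frac{g q + q}{2} = \frac{q + g q}{2} = \frac{q}{2} + \frac{g q}{2}$)
$r^{2}{\left(-9,6 \right)} = \left(\frac{1}{2} \left(-9\right) \left(1 + 6\right)\right)^{2} = \left(\frac{1}{2} \left(-9\right) 7\right)^{2} = \left(- \frac{63}{2}\right)^{2} = \frac{3969}{4}$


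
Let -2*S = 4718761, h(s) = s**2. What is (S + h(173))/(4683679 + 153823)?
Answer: -4658903/9675004 ≈ -0.48154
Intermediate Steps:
S = -4718761/2 (S = -1/2*4718761 = -4718761/2 ≈ -2.3594e+6)
(S + h(173))/(4683679 + 153823) = (-4718761/2 + 173**2)/(4683679 + 153823) = (-4718761/2 + 29929)/4837502 = -4658903/2*1/4837502 = -4658903/9675004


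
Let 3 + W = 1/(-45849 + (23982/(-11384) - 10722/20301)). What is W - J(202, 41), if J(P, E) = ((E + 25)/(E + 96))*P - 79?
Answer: -5157024424921388/241956035367917 ≈ -21.314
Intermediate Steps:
J(P, E) = -79 + P*(25 + E)/(96 + E) (J(P, E) = ((25 + E)/(96 + E))*P - 79 = P*(25 + E)/(96 + E) - 79 = -79 + P*(25 + E)/(96 + E))
W = -5298345861587/1766102447941 (W = -3 + 1/(-45849 + (23982/(-11384) - 10722/20301)) = -3 + 1/(-45849 + (23982*(-1/11384) - 10722*1/20301)) = -3 + 1/(-45849 + (-11991/5692 - 3574/6767)) = -3 + 1/(-45849 - 101486305/38517764) = -3 + 1/(-1766102447941/38517764) = -3 - 38517764/1766102447941 = -5298345861587/1766102447941 ≈ -3.0000)
W - J(202, 41) = -5298345861587/1766102447941 - (-7584 - 79*41 + 25*202 + 41*202)/(96 + 41) = -5298345861587/1766102447941 - (-7584 - 3239 + 5050 + 8282)/137 = -5298345861587/1766102447941 - 2509/137 = -5157024424921388/241956035367917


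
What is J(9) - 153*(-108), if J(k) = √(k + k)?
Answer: 16524 + 3*√2 ≈ 16528.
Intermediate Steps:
J(k) = √2*√k (J(k) = √(2*k) = √2*√k)
J(9) - 153*(-108) = √2*√9 - 153*(-108) = √2*3 + 16524 = 3*√2 + 16524 = 16524 + 3*√2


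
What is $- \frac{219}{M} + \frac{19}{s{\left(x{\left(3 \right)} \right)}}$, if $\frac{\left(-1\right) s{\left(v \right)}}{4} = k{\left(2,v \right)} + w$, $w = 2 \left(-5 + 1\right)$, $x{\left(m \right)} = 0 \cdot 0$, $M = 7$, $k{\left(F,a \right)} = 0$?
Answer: $- \frac{6875}{224} \approx -30.692$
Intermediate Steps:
$x{\left(m \right)} = 0$
$w = -8$ ($w = 2 \left(-4\right) = -8$)
$s{\left(v \right)} = 32$ ($s{\left(v \right)} = - 4 \left(0 - 8\right) = \left(-4\right) \left(-8\right) = 32$)
$- \frac{219}{M} + \frac{19}{s{\left(x{\left(3 \right)} \right)}} = - \frac{219}{7} + \frac{19}{32} = - \frac{6875}{224}$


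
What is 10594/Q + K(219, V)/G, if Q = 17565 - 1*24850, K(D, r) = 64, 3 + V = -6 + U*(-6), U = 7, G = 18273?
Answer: -193117922/133118805 ≈ -1.4507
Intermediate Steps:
V = -51 (V = -3 + (-6 + 7*(-6)) = -3 + (-6 - 42) = -3 - 48 = -51)
Q = -7285 (Q = 17565 - 24850 = -7285)
10594/Q + K(219, V)/G = 10594/(-7285) + 64/18273 = 10594*(-1/7285) + 64*(1/18273) = -10594/7285 + 64/18273 = -193117922/133118805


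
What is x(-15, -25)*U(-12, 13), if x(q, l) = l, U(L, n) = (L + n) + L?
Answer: 275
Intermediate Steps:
U(L, n) = n + 2*L
x(-15, -25)*U(-12, 13) = -25*(13 + 2*(-12)) = -25*(13 - 24) = -25*(-11) = 275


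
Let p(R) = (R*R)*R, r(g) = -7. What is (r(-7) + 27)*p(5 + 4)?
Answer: 14580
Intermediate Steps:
p(R) = R³ (p(R) = R²*R = R³)
(r(-7) + 27)*p(5 + 4) = (-7 + 27)*(5 + 4)³ = 20*9³ = 20*729 = 14580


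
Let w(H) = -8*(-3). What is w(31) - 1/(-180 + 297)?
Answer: 2807/117 ≈ 23.991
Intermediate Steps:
w(H) = 24
w(31) - 1/(-180 + 297) = 24 - 1/(-180 + 297) = 24 - 1/117 = 2807/117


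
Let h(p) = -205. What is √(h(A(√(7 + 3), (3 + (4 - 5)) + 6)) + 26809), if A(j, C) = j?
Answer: 6*√739 ≈ 163.11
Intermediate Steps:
√(h(A(√(7 + 3), (3 + (4 - 5)) + 6)) + 26809) = √(-205 + 26809) = √26604 = 6*√739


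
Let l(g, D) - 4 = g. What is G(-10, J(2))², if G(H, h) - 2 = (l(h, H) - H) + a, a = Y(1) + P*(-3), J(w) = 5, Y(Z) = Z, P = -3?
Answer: 961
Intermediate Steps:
l(g, D) = 4 + g
a = 10 (a = 1 - 3*(-3) = 1 + 9 = 10)
G(H, h) = 16 + h - H (G(H, h) = 2 + (((4 + h) - H) + 10) = 2 + ((4 + h - H) + 10) = 2 + (14 + h - H) = 16 + h - H)
G(-10, J(2))² = (16 + 5 - 1*(-10))² = (16 + 5 + 10)² = 31² = 961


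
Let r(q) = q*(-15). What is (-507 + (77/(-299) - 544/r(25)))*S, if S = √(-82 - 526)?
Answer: -226854376*I*√38/112125 ≈ -12472.0*I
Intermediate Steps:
r(q) = -15*q
S = 4*I*√38 (S = √(-608) = 4*I*√38 ≈ 24.658*I)
(-507 + (77/(-299) - 544/r(25)))*S = (-507 + (77/(-299) - 544/((-15*25))))*(4*I*√38) = (-507 + (77*(-1/299) - 544/(-375)))*(4*I*√38) = (-507 + (-77/299 - 544*(-1/375)))*(4*I*√38) = (-507 + (-77/299 + 544/375))*(4*I*√38) = (-507 + 133781/112125)*(4*I*√38) = -226854376*I*√38/112125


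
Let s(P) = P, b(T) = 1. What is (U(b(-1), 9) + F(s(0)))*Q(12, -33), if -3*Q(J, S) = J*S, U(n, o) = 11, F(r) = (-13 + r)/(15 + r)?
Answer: 6688/5 ≈ 1337.6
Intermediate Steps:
F(r) = (-13 + r)/(15 + r)
Q(J, S) = -J*S/3
(U(b(-1), 9) + F(s(0)))*Q(12, -33) = (11 + (-13 + 0)/(15 + 0))*(-⅓*12*(-33)) = (11 - 13/15)*132 = (152/15)*132 = 6688/5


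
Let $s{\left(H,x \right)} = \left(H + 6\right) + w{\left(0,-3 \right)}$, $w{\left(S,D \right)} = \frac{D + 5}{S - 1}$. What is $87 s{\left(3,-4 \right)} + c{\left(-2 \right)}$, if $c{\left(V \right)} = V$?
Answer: $607$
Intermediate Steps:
$w{\left(S,D \right)} = \frac{5 + D}{-1 + S}$
$s{\left(H,x \right)} = 4 + H$ ($s{\left(H,x \right)} = \left(H + 6\right) + \frac{5 - 3}{-1 + 0} = \left(6 + H\right) + \frac{1}{-1} \cdot 2 = \left(6 + H\right) - 2 = 4 + H$)
$87 s{\left(3,-4 \right)} + c{\left(-2 \right)} = 87 \left(4 + 3\right) - 2 = 87 \cdot 7 - 2 = 609 - 2 = 607$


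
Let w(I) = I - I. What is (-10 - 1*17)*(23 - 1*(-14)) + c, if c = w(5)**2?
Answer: -999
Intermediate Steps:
w(I) = 0
c = 0 (c = 0**2 = 0)
(-10 - 1*17)*(23 - 1*(-14)) + c = (-10 - 1*17)*(23 - 1*(-14)) + 0 = (-10 - 17)*(23 + 14) + 0 = -27*37 + 0 = -999 + 0 = -999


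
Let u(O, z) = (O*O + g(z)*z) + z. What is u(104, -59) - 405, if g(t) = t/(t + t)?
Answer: 20645/2 ≈ 10323.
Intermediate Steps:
g(t) = ½ (g(t) = t/((2*t)) = t*(1/(2*t)) = ½)
u(O, z) = O² + 3*z/2 (u(O, z) = (O*O + z/2) + z = (O² + z/2) + z = O² + 3*z/2)
u(104, -59) - 405 = (104² + (3/2)*(-59)) - 405 = (10816 - 177/2) - 405 = 21455/2 - 405 = 20645/2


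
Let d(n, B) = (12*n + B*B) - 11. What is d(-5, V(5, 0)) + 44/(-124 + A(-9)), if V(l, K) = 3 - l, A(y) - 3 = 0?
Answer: -741/11 ≈ -67.364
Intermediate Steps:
A(y) = 3 (A(y) = 3 + 0 = 3)
d(n, B) = -11 + B**2 + 12*n (d(n, B) = (12*n + B**2) - 11 = (B**2 + 12*n) - 11 = -11 + B**2 + 12*n)
d(-5, V(5, 0)) + 44/(-124 + A(-9)) = (-11 + (3 - 1*5)**2 + 12*(-5)) + 44/(-124 + 3) = (-11 + (3 - 5)**2 - 60) + 44/(-121) = (-11 + (-2)**2 - 60) - 1/121*44 = (-11 + 4 - 60) - 4/11 = -67 - 4/11 = -741/11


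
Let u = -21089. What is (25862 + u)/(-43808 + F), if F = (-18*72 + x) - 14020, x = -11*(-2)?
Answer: -4773/59102 ≈ -0.080759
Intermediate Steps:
x = 22
F = -15294 (F = (-18*72 + 22) - 14020 = (-1296 + 22) - 14020 = -1274 - 14020 = -15294)
(25862 + u)/(-43808 + F) = (25862 - 21089)/(-43808 - 15294) = 4773/(-59102) = 4773*(-1/59102) = -4773/59102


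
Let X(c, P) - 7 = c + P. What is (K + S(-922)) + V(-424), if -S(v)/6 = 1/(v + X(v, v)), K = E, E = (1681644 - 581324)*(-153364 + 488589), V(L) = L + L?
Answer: 1017670313608374/2759 ≈ 3.6885e+11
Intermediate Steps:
V(L) = 2*L
E = 368854772000 (E = 1100320*335225 = 368854772000)
K = 368854772000
X(c, P) = 7 + P + c (X(c, P) = 7 + (c + P) = 7 + (P + c) = 7 + P + c)
S(v) = -6/(7 + 3*v) (S(v) = -6/(v + (7 + v + v)) = -6/(v + (7 + 2*v)) = -6/(7 + 3*v))
(K + S(-922)) + V(-424) = (368854772000 - 6/(7 + 3*(-922))) + 2*(-424) = (368854772000 - 6/(7 - 2766)) - 848 = (368854772000 - 6/(-2759)) - 848 = (368854772000 - 6*(-1/2759)) - 848 = (368854772000 + 6/2759) - 848 = 1017670315948006/2759 - 848 = 1017670313608374/2759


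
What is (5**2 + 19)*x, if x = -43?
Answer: -1892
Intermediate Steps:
(5**2 + 19)*x = (5**2 + 19)*(-43) = (25 + 19)*(-43) = 44*(-43) = -1892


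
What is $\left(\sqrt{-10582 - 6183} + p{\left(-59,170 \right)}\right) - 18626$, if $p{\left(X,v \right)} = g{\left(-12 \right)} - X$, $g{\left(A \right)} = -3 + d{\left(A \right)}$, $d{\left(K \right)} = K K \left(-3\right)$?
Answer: $-19002 + i \sqrt{16765} \approx -19002.0 + 129.48 i$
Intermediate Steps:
$d{\left(K \right)} = - 3 K^{2}$ ($d{\left(K \right)} = K^{2} \left(-3\right) = - 3 K^{2}$)
$g{\left(A \right)} = -3 - 3 A^{2}$
$p{\left(X,v \right)} = -435 - X$ ($p{\left(X,v \right)} = \left(-3 - 3 \left(-12\right)^{2}\right) - X = \left(-3 - 432\right) - X = -435 - X$)
$\left(\sqrt{-10582 - 6183} + p{\left(-59,170 \right)}\right) - 18626 = \left(\sqrt{-10582 - 6183} - 376\right) - 18626 = \left(\sqrt{-16765} + \left(-435 + 59\right)\right) - 18626 = \left(i \sqrt{16765} - 376\right) - 18626 = \left(-376 + i \sqrt{16765}\right) - 18626 = -19002 + i \sqrt{16765}$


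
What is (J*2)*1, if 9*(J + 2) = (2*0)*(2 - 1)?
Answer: -4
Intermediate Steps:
J = -2 (J = -2 + ((2*0)*(2 - 1))/9 = -2 + (0*1)/9 = -2 + (⅑)*0 = -2 + 0 = -2)
(J*2)*1 = -2*2*1 = -4*1 = -4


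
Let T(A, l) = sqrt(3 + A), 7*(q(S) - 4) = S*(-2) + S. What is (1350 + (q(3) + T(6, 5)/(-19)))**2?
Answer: 32401440016/17689 ≈ 1.8317e+6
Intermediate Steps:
q(S) = 4 - S/7 (q(S) = 4 + (S*(-2) + S)/7 = 4 + (-2*S + S)/7 = 4 + (-S)/7 = 4 - S/7)
(1350 + (q(3) + T(6, 5)/(-19)))**2 = (1350 + ((4 - 1/7*3) + sqrt(3 + 6)/(-19)))**2 = (1350 + ((4 - 3/7) + sqrt(9)*(-1/19)))**2 = (1350 + (25/7 + 3*(-1/19)))**2 = (1350 + (25/7 - 3/19))**2 = (1350 + 454/133)**2 = (180004/133)**2 = 32401440016/17689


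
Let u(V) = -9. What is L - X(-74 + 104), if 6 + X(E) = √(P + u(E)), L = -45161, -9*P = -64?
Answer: -45155 - I*√17/3 ≈ -45155.0 - 1.3744*I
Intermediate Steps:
P = 64/9 (P = -⅑*(-64) = 64/9 ≈ 7.1111)
X(E) = -6 + I*√17/3 (X(E) = -6 + √(64/9 - 9) = -6 + √(-17/9) = -6 + I*√17/3)
L - X(-74 + 104) = -45161 - (-6 + I*√17/3) = -45161 + (6 - I*√17/3) = -45155 - I*√17/3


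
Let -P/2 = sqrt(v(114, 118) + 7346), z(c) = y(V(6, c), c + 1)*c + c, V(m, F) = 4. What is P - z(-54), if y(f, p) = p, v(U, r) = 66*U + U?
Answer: -2808 - 4*sqrt(3746) ≈ -3052.8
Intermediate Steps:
v(U, r) = 67*U
z(c) = c + c*(1 + c) (z(c) = (c + 1)*c + c = (1 + c)*c + c = c*(1 + c) + c = c + c*(1 + c))
P = -4*sqrt(3746) (P = -2*sqrt(67*114 + 7346) = -2*sqrt(7638 + 7346) = -4*sqrt(3746) ≈ -244.82)
P - z(-54) = -4*sqrt(3746) - (-54)*(2 - 54) = -4*sqrt(3746) - (-54)*(-52) = -4*sqrt(3746) - 1*2808 = -4*sqrt(3746) - 2808 = -2808 - 4*sqrt(3746)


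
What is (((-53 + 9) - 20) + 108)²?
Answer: 1936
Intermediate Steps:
(((-53 + 9) - 20) + 108)² = ((-44 - 20) + 108)² = (-64 + 108)² = 44² = 1936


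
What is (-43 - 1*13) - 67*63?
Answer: -4277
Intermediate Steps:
(-43 - 1*13) - 67*63 = (-43 - 13) - 4221 = -56 - 4221 = -4277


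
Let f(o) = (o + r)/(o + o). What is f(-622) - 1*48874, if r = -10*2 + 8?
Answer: -30399311/622 ≈ -48874.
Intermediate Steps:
r = -12 (r = -20 + 8 = -12)
f(o) = (-12 + o)/(2*o) (f(o) = (o - 12)/(o + o) = (-12 + o)/((2*o)) = (-12 + o)*(1/(2*o)) = (-12 + o)/(2*o))
f(-622) - 1*48874 = (½)*(-12 - 622)/(-622) - 1*48874 = (½)*(-1/622)*(-634) - 48874 = 317/622 - 48874 = -30399311/622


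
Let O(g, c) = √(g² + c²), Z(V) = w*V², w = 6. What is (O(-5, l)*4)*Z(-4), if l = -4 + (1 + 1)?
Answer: 384*√29 ≈ 2067.9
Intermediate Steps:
l = -2 (l = -4 + 2 = -2)
Z(V) = 6*V²
O(g, c) = √(c² + g²)
(O(-5, l)*4)*Z(-4) = (√((-2)² + (-5)²)*4)*(6*(-4)²) = (√(4 + 25)*4)*(6*16) = (√29*4)*96 = (4*√29)*96 = 384*√29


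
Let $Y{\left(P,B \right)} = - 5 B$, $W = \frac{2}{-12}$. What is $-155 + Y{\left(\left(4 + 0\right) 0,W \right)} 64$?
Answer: $- \frac{305}{3} \approx -101.67$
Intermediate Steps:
$W = - \frac{1}{6}$ ($W = 2 \left(- \frac{1}{12}\right) = - \frac{1}{6} \approx -0.16667$)
$-155 + Y{\left(\left(4 + 0\right) 0,W \right)} 64 = -155 + \left(-5\right) \left(- \frac{1}{6}\right) 64 = -155 + \frac{5}{6} \cdot 64 = -155 + \frac{160}{3} = - \frac{305}{3}$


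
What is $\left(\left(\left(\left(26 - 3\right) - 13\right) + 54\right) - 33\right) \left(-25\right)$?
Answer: $-775$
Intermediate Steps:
$\left(\left(\left(\left(26 - 3\right) - 13\right) + 54\right) - 33\right) \left(-25\right) = \left(\left(\left(23 - 13\right) + 54\right) - 33\right) \left(-25\right) = \left(\left(10 + 54\right) - 33\right) \left(-25\right) = \left(64 - 33\right) \left(-25\right) = 31 \left(-25\right) = -775$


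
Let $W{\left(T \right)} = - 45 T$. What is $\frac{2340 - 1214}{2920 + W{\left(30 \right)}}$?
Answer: $\frac{563}{785} \approx 0.7172$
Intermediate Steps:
$\frac{2340 - 1214}{2920 + W{\left(30 \right)}} = \frac{2340 - 1214}{2920 - 1350} = \frac{1126}{2920 - 1350} = \frac{1126}{1570} = 1126 \cdot \frac{1}{1570} = \frac{563}{785}$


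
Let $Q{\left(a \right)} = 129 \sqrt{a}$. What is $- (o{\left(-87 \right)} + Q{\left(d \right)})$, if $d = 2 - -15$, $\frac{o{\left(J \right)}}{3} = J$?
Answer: $261 - 129 \sqrt{17} \approx -270.88$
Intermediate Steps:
$o{\left(J \right)} = 3 J$
$d = 17$ ($d = 2 + 15 = 17$)
$- (o{\left(-87 \right)} + Q{\left(d \right)}) = - (3 \left(-87\right) + 129 \sqrt{17}) = - (-261 + 129 \sqrt{17}) = 261 - 129 \sqrt{17}$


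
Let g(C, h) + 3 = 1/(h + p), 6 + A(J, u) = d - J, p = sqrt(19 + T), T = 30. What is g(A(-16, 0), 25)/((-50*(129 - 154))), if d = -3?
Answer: -19/8000 ≈ -0.0023750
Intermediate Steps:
p = 7 (p = sqrt(19 + 30) = sqrt(49) = 7)
A(J, u) = -9 - J (A(J, u) = -6 + (-3 - J) = -9 - J)
g(C, h) = -3 + 1/(7 + h) (g(C, h) = -3 + 1/(h + 7) = -3 + 1/(7 + h))
g(A(-16, 0), 25)/((-50*(129 - 154))) = ((-20 - 3*25)/(7 + 25))/((-50*(129 - 154))) = ((-20 - 75)/32)/((-50*(-25))) = ((1/32)*(-95))/1250 = -95/32*1/1250 = -19/8000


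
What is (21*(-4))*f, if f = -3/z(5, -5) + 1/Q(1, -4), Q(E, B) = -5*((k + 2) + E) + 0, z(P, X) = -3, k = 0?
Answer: -392/5 ≈ -78.400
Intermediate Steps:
Q(E, B) = -10 - 5*E (Q(E, B) = -5*((0 + 2) + E) + 0 = -5*(2 + E) + 0 = (-10 - 5*E) + 0 = -10 - 5*E)
f = 14/15 (f = -3/(-3) + 1/(-10 - 5*1) = -3*(-⅓) + 1/(-10 - 5) = 1 + 1/(-15) = 1 + 1*(-1/15) = 1 - 1/15 = 14/15 ≈ 0.93333)
(21*(-4))*f = (21*(-4))*(14/15) = -84*14/15 = -392/5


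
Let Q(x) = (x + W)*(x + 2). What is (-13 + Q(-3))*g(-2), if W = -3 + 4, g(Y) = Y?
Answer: 22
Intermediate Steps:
W = 1
Q(x) = (1 + x)*(2 + x) (Q(x) = (x + 1)*(x + 2) = (1 + x)*(2 + x))
(-13 + Q(-3))*g(-2) = (-13 + (2 + (-3)² + 3*(-3)))*(-2) = (-13 + (2 + 9 - 9))*(-2) = (-13 + 2)*(-2) = -11*(-2) = 22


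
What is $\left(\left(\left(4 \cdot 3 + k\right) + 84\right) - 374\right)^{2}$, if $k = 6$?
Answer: $73984$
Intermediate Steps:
$\left(\left(\left(4 \cdot 3 + k\right) + 84\right) - 374\right)^{2} = \left(\left(\left(4 \cdot 3 + 6\right) + 84\right) - 374\right)^{2} = \left(\left(\left(12 + 6\right) + 84\right) - 374\right)^{2} = \left(\left(18 + 84\right) - 374\right)^{2} = \left(102 - 374\right)^{2} = \left(-272\right)^{2} = 73984$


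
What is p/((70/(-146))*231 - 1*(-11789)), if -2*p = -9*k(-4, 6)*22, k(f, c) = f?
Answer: -7227/213128 ≈ -0.033909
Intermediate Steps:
p = -396 (p = -(-9*(-4))*22/2 = -18*22 = -½*792 = -396)
p/((70/(-146))*231 - 1*(-11789)) = -396/((70/(-146))*231 - 1*(-11789)) = -396/((70*(-1/146))*231 + 11789) = -396/(-35/73*231 + 11789) = -396/(-8085/73 + 11789) = -396/852512/73 = -396*73/852512 = -7227/213128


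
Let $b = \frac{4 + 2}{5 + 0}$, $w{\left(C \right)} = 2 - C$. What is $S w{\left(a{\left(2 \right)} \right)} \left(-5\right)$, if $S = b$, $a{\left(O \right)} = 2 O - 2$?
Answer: $0$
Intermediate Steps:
$a{\left(O \right)} = -2 + 2 O$
$b = \frac{6}{5} \approx 1.2$
$S = \frac{6}{5} \approx 1.2$
$S w{\left(a{\left(2 \right)} \right)} \left(-5\right) = \frac{6 \left(2 - \left(-2 + 2 \cdot 2\right)\right)}{5} \left(-5\right) = \frac{6 \left(2 - \left(-2 + 4\right)\right)}{5} \left(-5\right) = \frac{6 \left(2 - 2\right)}{5} \left(-5\right) = \frac{6}{5} \cdot 0 \left(-5\right) = 0 \left(-5\right) = 0$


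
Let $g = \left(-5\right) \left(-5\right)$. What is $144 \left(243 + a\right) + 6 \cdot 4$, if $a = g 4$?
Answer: $49416$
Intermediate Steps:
$g = 25$
$a = 100$ ($a = 25 \cdot 4 = 100$)
$144 \left(243 + a\right) + 6 \cdot 4 = 144 \left(243 + 100\right) + 6 \cdot 4 = 144 \cdot 343 + 24 = 49392 + 24 = 49416$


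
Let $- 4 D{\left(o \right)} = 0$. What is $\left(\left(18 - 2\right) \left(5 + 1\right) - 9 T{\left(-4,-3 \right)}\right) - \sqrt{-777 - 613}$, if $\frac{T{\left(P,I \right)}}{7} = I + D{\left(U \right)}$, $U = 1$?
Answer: $285 - i \sqrt{1390} \approx 285.0 - 37.283 i$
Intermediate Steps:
$D{\left(o \right)} = 0$ ($D{\left(o \right)} = \left(- \frac{1}{4}\right) 0 = 0$)
$T{\left(P,I \right)} = 7 I$ ($T{\left(P,I \right)} = 7 \left(I + 0\right) = 7 I$)
$\left(\left(18 - 2\right) \left(5 + 1\right) - 9 T{\left(-4,-3 \right)}\right) - \sqrt{-777 - 613} = \left(\left(18 - 2\right) \left(5 + 1\right) - 9 \cdot 7 \left(-3\right)\right) - \sqrt{-777 - 613} = \left(16 \cdot 6 - -189\right) - \sqrt{-1390} = \left(96 + 189\right) - i \sqrt{1390} = 285 - i \sqrt{1390}$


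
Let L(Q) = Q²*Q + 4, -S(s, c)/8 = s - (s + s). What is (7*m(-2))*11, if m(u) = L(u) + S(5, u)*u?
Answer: -6468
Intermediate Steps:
S(s, c) = 8*s (S(s, c) = -8*(s - (s + s)) = -8*(s - 2*s) = -(-8)*s = 8*s)
L(Q) = 4 + Q³ (L(Q) = Q³ + 4 = 4 + Q³)
m(u) = 4 + u³ + 40*u (m(u) = (4 + u³) + (8*5)*u = (4 + u³) + 40*u = 4 + u³ + 40*u)
(7*m(-2))*11 = (7*(4 + (-2)³ + 40*(-2)))*11 = (7*(4 - 8 - 80))*11 = (7*(-84))*11 = -588*11 = -6468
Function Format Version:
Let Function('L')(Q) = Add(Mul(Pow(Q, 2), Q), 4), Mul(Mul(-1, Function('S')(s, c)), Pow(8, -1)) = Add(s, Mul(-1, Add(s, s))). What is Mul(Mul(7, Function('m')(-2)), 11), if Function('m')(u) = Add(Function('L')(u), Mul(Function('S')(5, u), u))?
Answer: -6468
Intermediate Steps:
Function('S')(s, c) = Mul(8, s) (Function('S')(s, c) = Mul(-8, Add(s, Mul(-1, Add(s, s)))) = Mul(-8, Add(s, Mul(-1, Mul(2, s)))) = Mul(-8, Add(s, Mul(-2, s))) = Mul(-8, Mul(-1, s)) = Mul(8, s))
Function('L')(Q) = Add(4, Pow(Q, 3)) (Function('L')(Q) = Add(Pow(Q, 3), 4) = Add(4, Pow(Q, 3)))
Function('m')(u) = Add(4, Pow(u, 3), Mul(40, u)) (Function('m')(u) = Add(Add(4, Pow(u, 3)), Mul(Mul(8, 5), u)) = Add(Add(4, Pow(u, 3)), Mul(40, u)) = Add(4, Pow(u, 3), Mul(40, u)))
Mul(Mul(7, Function('m')(-2)), 11) = Mul(Mul(7, Add(4, Pow(-2, 3), Mul(40, -2))), 11) = Mul(Mul(7, Add(4, -8, -80)), 11) = Mul(Mul(7, -84), 11) = Mul(-588, 11) = -6468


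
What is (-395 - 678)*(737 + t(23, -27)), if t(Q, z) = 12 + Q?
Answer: -828356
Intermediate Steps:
(-395 - 678)*(737 + t(23, -27)) = (-395 - 678)*(737 + (12 + 23)) = -1073*(737 + 35) = -1073*772 = -828356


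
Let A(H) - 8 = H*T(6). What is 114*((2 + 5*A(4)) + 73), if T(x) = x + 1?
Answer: 29070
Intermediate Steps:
T(x) = 1 + x
A(H) = 8 + 7*H (A(H) = 8 + H*(1 + 6) = 8 + H*7 = 8 + 7*H)
114*((2 + 5*A(4)) + 73) = 114*((2 + 5*(8 + 7*4)) + 73) = 114*((2 + 5*(8 + 28)) + 73) = 114*((2 + 5*36) + 73) = 114*((2 + 180) + 73) = 114*(182 + 73) = 114*255 = 29070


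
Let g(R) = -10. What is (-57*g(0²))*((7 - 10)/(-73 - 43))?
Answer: 855/58 ≈ 14.741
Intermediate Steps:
(-57*g(0²))*((7 - 10)/(-73 - 43)) = (-57*(-10))*((7 - 10)/(-73 - 43)) = 570*(-3/(-116)) = 570*(-3*(-1/116)) = 570*(3/116) = 855/58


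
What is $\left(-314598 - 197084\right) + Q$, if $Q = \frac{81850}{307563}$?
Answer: $- \frac{157374369116}{307563} \approx -5.1168 \cdot 10^{5}$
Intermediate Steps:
$Q = \frac{81850}{307563}$ ($Q = 81850 \cdot \frac{1}{307563} = \frac{81850}{307563} \approx 0.26612$)
$\left(-314598 - 197084\right) + Q = \left(-314598 - 197084\right) + \frac{81850}{307563} = -511682 + \frac{81850}{307563} = - \frac{157374369116}{307563}$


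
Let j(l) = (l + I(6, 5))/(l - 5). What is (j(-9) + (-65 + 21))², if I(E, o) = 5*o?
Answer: 99856/49 ≈ 2037.9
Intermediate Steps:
j(l) = (25 + l)/(-5 + l) (j(l) = (l + 5*5)/(l - 5) = (l + 25)/(-5 + l) = (25 + l)/(-5 + l))
(j(-9) + (-65 + 21))² = ((25 - 9)/(-5 - 9) + (-65 + 21))² = (16/(-14) - 44)² = (-1/14*16 - 44)² = (-8/7 - 44)² = (-316/7)² = 99856/49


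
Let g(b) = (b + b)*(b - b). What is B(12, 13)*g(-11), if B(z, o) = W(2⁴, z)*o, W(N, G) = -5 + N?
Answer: 0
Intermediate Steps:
g(b) = 0 (g(b) = (2*b)*0 = 0)
B(z, o) = 11*o (B(z, o) = (-5 + 2⁴)*o = (-5 + 16)*o = 11*o)
B(12, 13)*g(-11) = (11*13)*0 = 143*0 = 0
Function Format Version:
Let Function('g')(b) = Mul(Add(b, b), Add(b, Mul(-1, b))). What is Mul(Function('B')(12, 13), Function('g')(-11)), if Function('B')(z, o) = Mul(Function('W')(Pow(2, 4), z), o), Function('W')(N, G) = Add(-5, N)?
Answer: 0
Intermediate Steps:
Function('g')(b) = 0 (Function('g')(b) = Mul(Mul(2, b), 0) = 0)
Function('B')(z, o) = Mul(11, o) (Function('B')(z, o) = Mul(Add(-5, Pow(2, 4)), o) = Mul(Add(-5, 16), o) = Mul(11, o))
Mul(Function('B')(12, 13), Function('g')(-11)) = Mul(Mul(11, 13), 0) = Mul(143, 0) = 0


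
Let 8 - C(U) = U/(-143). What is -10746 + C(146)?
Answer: -1535388/143 ≈ -10737.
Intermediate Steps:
C(U) = 8 + U/143 (C(U) = 8 - U/(-143) = 8 - U*(-1)/143 = 8 - (-1)*U/143 = 8 + U/143)
-10746 + C(146) = -10746 + (8 + (1/143)*146) = -10746 + (8 + 146/143) = -10746 + 1290/143 = -1535388/143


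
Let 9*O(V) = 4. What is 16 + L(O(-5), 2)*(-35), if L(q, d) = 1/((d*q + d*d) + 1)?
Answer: 533/53 ≈ 10.057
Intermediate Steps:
O(V) = 4/9 (O(V) = (⅑)*4 = 4/9)
L(q, d) = 1/(1 + d² + d*q) (L(q, d) = 1/((d*q + d²) + 1) = 1/((d² + d*q) + 1) = 1/(1 + d² + d*q))
16 + L(O(-5), 2)*(-35) = 16 - 35/(1 + 2² + 2*(4/9)) = 16 - 35/(1 + 4 + 8/9) = 16 - 35/(53/9) = 16 + (9/53)*(-35) = 16 - 315/53 = 533/53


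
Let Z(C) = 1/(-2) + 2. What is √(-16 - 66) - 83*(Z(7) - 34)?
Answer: 5395/2 + I*√82 ≈ 2697.5 + 9.0554*I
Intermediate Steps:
Z(C) = 3/2 (Z(C) = -½ + 2 = 3/2)
√(-16 - 66) - 83*(Z(7) - 34) = √(-16 - 66) - 83*(3/2 - 34) = √(-82) - 83*(-65/2) = I*√82 + 5395/2 = 5395/2 + I*√82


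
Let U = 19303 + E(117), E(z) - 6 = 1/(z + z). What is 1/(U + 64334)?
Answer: 234/19572463 ≈ 1.1956e-5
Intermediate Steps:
E(z) = 6 + 1/(2*z) (E(z) = 6 + 1/(z + z) = 6 + 1/(2*z))
U = 4518307/234 (U = 19303 + (6 + (½)/117) = 19303 + (6 + (½)*(1/117)) = 19303 + (6 + 1/234) = 19303 + 1405/234 = 4518307/234 ≈ 19309.)
1/(U + 64334) = 1/(4518307/234 + 64334) = 1/(19572463/234) = 234/19572463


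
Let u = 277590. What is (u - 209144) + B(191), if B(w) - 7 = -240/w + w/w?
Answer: 13074474/191 ≈ 68453.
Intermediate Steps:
B(w) = 8 - 240/w (B(w) = 7 + (-240/w + w/w) = 7 + (-240/w + 1) = 7 + (1 - 240/w) = 8 - 240/w)
(u - 209144) + B(191) = (277590 - 209144) + (8 - 240/191) = 68446 + (8 - 240*1/191) = 68446 + (8 - 240/191) = 68446 + 1288/191 = 13074474/191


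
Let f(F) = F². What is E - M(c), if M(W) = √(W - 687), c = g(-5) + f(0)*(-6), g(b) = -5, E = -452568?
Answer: -452568 - 2*I*√173 ≈ -4.5257e+5 - 26.306*I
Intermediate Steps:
c = -5 (c = -5 + 0²*(-6) = -5 + 0*(-6) = -5 + 0 = -5)
M(W) = √(-687 + W)
E - M(c) = -452568 - √(-687 - 5) = -452568 - √(-692) = -452568 - 2*I*√173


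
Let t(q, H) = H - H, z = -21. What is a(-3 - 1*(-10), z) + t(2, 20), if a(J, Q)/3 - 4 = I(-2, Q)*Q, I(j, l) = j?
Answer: 138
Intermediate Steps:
t(q, H) = 0
a(J, Q) = 12 - 6*Q (a(J, Q) = 12 + 3*(-2*Q) = 12 - 6*Q)
a(-3 - 1*(-10), z) + t(2, 20) = (12 - 6*(-21)) + 0 = (12 + 126) + 0 = 138 + 0 = 138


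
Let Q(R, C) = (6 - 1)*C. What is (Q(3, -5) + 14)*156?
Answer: -1716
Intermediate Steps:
Q(R, C) = 5*C
(Q(3, -5) + 14)*156 = (5*(-5) + 14)*156 = (-25 + 14)*156 = -11*156 = -1716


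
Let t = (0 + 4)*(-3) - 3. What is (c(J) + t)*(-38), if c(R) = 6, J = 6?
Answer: 342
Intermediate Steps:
t = -15 (t = 4*(-3) - 3 = -12 - 3 = -15)
(c(J) + t)*(-38) = (6 - 15)*(-38) = -9*(-38) = 342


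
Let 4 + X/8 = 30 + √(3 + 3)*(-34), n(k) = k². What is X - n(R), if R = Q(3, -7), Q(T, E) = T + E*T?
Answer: -116 - 272*√6 ≈ -782.26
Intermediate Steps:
R = -18 (R = 3*(1 - 7) = 3*(-6) = -18)
X = 208 - 272*√6 (X = -32 + 8*(30 + √(3 + 3)*(-34)) = -32 + 8*(30 + √6*(-34)) = -32 + 8*(30 - 34*√6) = -32 + (240 - 272*√6) = 208 - 272*√6 ≈ -458.26)
X - n(R) = (208 - 272*√6) - 1*(-18)² = (208 - 272*√6) - 1*324 = (208 - 272*√6) - 324 = -116 - 272*√6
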